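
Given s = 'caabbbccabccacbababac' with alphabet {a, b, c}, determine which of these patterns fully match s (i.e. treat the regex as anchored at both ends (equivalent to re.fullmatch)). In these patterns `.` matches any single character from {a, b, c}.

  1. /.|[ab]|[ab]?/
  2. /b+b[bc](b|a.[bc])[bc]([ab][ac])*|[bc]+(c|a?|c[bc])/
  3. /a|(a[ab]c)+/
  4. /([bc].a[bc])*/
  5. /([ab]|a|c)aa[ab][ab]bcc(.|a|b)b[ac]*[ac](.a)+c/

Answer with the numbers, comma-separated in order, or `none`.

5

1 → no match
2 → no match
3 → no match — must start with 'a'
4 → no match
5 → match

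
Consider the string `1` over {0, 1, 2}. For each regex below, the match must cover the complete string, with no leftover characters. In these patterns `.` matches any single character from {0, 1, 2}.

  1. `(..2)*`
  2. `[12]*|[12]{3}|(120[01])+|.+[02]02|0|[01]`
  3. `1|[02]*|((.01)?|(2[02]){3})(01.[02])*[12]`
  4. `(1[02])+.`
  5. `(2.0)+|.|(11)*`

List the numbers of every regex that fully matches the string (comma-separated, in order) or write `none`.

2, 3, 5

1 → no match
2 → match
3 → match
4 → no match
5 → match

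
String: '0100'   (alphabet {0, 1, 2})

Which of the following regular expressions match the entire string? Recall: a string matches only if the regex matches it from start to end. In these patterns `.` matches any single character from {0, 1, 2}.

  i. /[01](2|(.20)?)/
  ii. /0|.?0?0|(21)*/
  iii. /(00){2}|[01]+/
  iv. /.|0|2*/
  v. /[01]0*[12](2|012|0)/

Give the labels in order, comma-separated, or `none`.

i → no match
ii → no match
iii → match
iv → no match
v → no match

iii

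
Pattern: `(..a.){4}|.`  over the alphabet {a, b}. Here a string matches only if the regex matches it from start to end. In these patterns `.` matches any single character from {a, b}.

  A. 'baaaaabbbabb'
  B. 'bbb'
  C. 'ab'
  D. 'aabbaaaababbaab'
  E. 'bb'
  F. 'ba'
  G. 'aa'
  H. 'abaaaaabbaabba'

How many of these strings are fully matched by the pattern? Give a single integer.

A. 'baaaaabbbabb' → no match
B. 'bbb' → no match
C. 'ab' → no match
D → no match
E. 'bb' → no match
F. 'ba' → no match
G. 'aa' → no match
H → no match
Total matched: 0

0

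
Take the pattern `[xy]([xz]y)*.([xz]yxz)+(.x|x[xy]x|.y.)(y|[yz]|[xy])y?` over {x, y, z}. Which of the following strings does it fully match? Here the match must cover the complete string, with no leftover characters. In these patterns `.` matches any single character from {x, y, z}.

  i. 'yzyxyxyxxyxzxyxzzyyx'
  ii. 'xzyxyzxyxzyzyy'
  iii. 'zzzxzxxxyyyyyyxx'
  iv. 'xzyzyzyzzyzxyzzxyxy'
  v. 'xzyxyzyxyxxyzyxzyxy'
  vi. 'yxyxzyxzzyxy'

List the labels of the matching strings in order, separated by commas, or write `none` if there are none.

i, vi

i → match
ii → no match
iii → no match
iv → no match
v → no match
vi → match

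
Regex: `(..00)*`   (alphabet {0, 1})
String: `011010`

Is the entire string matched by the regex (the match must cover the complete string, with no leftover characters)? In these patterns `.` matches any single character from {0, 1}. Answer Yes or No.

No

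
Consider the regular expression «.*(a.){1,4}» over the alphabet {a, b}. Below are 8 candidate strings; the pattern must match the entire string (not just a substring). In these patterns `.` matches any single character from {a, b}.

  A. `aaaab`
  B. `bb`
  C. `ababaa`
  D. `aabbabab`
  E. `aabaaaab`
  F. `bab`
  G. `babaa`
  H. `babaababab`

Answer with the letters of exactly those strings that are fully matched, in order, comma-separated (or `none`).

A → match
B → no match
C → match
D → match
E → match
F → match
G → match
H → match

A, C, D, E, F, G, H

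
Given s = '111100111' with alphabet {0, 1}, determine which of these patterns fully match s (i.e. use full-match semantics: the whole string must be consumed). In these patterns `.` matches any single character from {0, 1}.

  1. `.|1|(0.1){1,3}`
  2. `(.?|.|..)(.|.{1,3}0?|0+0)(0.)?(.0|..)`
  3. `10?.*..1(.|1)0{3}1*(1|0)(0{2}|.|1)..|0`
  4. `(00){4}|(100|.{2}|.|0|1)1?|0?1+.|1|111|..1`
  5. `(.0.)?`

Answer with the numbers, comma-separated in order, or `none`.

2

1 → no match
2 → match
3 → no match
4 → no match
5 → no match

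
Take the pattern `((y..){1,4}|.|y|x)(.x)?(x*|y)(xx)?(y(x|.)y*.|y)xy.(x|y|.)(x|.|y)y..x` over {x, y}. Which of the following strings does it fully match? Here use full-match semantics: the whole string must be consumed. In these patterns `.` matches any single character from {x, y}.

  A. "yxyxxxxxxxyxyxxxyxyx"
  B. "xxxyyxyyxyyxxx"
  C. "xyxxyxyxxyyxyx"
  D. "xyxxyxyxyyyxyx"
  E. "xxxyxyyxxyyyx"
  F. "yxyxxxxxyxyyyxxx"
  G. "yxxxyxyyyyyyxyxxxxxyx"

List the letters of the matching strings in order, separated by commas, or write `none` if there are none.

A → match
B → match
C → match
D → match
E → match
F → no match
G → no match

A, B, C, D, E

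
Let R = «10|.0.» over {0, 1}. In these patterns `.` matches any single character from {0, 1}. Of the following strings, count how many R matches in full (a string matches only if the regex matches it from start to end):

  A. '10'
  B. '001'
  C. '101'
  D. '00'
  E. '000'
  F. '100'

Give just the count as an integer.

A → match
B → match
C → match
D → no match
E → match
F → match
Total matched: 5

5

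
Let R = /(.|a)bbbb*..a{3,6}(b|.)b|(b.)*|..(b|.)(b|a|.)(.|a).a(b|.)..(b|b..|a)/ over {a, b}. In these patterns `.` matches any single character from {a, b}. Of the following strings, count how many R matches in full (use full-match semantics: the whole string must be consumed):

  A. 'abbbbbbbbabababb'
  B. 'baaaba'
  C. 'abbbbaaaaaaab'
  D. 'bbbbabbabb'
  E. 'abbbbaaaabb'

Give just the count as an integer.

A → no match
B → no match
C → match
D → no match
E → match
Total matched: 2

2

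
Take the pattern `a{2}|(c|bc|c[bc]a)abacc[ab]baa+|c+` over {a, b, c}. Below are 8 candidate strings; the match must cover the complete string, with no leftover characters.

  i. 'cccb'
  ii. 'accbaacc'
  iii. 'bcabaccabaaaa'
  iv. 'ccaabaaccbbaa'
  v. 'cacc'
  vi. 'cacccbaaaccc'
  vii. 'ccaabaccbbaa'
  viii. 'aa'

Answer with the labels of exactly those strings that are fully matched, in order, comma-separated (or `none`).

iii, vii, viii

i → no match
ii → no match
iii → match
iv → no match
v → no match
vi → no match
vii → match
viii → match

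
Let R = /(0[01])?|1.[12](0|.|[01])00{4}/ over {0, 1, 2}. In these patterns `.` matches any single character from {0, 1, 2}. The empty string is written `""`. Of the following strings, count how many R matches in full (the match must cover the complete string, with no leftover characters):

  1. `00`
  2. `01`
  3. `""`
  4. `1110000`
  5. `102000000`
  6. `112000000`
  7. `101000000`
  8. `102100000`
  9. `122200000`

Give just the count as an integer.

1. `00` → match
2. `01` → match
3. `""` → match
4. `1110000` → no match
5. `102000000` → match
6. `112000000` → match
7. `101000000` → match
8. `102100000` → match
9. `122200000` → match
Total matched: 8

8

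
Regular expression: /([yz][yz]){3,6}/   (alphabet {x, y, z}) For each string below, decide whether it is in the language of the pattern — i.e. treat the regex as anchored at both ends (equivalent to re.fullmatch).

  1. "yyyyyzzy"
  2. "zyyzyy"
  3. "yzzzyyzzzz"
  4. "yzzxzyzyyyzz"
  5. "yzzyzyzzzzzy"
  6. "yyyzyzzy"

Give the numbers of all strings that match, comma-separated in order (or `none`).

1, 2, 3, 5, 6

1. "yyyyyzzy" → match
2. "zyyzyy" → match
3. "yzzzyyzzzz" → match
4. "yzzxzyzyyyzz" → no match
5. "yzzyzyzzzzzy" → match
6. "yyyzyzzy" → match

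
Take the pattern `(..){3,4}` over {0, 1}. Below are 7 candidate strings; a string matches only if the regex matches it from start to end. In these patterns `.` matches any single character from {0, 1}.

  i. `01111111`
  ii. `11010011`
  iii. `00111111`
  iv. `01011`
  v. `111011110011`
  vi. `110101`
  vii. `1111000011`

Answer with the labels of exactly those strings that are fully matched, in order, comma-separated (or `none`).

i → match
ii → match
iii → match
iv → no match
v → no match
vi → match
vii → no match

i, ii, iii, vi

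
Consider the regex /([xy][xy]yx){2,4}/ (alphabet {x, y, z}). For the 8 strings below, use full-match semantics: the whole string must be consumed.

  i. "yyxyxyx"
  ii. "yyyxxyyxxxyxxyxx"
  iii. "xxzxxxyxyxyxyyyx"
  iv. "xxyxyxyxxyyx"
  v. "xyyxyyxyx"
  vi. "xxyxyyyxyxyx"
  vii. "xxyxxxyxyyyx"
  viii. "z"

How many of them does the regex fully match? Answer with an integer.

3

i → no match
ii → no match — must end with "yx"
iii → no match
iv → match
v → no match
vi → match
vii → match
viii → no match — must end with "yx"
Total matched: 3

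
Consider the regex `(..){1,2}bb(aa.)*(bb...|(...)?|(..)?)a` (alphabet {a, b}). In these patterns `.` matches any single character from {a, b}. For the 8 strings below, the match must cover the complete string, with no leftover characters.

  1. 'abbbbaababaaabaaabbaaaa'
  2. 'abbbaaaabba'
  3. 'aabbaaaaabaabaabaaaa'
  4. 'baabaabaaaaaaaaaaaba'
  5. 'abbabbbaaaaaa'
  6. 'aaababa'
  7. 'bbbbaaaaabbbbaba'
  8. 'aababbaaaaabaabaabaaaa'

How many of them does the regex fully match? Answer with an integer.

4

1 → no match
2 → match
3 → match
4 → no match
5 → no match
6 → no match
7 → match
8 → match
Total matched: 4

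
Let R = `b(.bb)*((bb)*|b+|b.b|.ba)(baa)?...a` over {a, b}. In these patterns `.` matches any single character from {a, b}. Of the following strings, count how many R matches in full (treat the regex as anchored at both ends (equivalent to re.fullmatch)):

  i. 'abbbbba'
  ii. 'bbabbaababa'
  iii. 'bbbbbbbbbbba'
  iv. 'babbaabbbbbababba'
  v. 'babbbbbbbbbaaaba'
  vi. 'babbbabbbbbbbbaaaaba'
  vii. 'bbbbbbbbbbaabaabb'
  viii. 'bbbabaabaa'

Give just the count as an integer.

2

i → no match — must start with 'b'
ii → match
iii → match
iv → no match
v → no match
vi → no match
vii → no match — must end with 'a'
viii → no match
Total matched: 2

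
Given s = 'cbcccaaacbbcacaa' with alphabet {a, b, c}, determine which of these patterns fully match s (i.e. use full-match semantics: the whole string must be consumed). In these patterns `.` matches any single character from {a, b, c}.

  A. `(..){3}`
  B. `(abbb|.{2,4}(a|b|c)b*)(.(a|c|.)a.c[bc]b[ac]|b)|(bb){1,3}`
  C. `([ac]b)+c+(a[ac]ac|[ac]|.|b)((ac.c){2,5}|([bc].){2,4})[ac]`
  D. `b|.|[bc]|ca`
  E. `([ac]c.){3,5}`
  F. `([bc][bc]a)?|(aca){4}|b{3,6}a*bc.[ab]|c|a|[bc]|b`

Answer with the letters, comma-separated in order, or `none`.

A → no match
B → no match
C → match
D → no match
E → no match
F → no match

C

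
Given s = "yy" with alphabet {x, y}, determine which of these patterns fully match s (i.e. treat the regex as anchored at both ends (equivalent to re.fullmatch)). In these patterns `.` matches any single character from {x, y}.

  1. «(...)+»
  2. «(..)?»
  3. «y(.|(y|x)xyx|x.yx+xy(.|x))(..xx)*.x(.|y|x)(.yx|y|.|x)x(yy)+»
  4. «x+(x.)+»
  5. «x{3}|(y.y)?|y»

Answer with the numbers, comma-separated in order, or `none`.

1 → no match
2 → match
3 → no match
4 → no match — must start with "x"
5 → no match

2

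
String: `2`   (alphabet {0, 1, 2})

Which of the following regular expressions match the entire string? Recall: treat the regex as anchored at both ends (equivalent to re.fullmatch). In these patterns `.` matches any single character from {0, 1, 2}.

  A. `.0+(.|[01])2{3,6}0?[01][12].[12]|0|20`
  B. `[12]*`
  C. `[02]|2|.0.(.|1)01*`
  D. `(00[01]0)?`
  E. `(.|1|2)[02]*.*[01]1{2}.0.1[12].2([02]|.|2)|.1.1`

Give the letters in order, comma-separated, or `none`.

B, C

A → no match
B → match
C → match
D → no match
E → no match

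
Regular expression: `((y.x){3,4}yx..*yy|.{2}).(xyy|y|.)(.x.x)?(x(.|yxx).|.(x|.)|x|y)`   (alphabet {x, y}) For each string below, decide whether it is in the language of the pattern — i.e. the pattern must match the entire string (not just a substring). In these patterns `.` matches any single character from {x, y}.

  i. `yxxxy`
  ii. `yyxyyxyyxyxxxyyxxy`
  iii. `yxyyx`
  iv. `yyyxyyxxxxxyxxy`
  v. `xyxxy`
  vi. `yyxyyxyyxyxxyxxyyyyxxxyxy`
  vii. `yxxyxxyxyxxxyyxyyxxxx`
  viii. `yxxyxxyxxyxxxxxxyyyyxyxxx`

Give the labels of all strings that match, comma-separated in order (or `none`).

i, ii, iii, iv, v, vi, viii

i → match
ii → match
iii → match
iv → match
v → match
vi → match
vii → no match
viii → match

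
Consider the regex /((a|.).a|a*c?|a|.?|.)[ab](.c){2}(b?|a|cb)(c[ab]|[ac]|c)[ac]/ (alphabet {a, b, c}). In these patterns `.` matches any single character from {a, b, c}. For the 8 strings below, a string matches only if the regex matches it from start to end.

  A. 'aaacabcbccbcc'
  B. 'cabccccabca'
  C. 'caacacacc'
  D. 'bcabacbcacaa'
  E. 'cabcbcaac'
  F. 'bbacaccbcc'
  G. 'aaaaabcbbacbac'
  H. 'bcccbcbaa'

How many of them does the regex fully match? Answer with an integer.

5

A → match
B → no match
C → match
D → match
E → match
F → match
G → no match
H → no match
Total matched: 5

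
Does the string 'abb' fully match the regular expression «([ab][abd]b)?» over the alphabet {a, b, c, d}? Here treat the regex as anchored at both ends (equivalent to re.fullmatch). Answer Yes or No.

Yes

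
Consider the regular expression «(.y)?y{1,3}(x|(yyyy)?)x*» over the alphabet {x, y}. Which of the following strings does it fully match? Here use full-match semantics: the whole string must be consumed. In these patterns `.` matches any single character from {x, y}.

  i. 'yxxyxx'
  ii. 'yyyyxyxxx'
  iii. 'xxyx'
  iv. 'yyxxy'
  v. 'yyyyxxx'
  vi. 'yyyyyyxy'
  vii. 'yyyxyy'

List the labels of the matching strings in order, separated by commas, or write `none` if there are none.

i → no match
ii → no match
iii → no match
iv → no match
v → match
vi → no match
vii → no match

v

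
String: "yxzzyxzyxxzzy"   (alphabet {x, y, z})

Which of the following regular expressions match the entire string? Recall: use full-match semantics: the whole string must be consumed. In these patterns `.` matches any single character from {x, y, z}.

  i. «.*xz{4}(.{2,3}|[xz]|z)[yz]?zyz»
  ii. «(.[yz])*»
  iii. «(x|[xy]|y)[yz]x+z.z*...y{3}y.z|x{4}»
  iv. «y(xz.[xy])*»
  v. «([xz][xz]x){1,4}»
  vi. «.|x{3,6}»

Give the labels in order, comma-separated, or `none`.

iv

i → no match — must end with "zyz"
ii → no match
iii → no match
iv → match
v → no match — must end with "x"
vi → no match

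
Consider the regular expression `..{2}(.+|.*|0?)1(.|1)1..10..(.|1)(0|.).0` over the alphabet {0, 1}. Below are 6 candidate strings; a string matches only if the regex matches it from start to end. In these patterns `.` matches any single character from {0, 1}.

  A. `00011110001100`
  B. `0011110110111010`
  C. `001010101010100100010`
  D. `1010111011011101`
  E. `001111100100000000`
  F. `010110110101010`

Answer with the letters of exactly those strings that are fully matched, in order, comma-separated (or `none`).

B

A → no match
B → match
C → no match
D → no match — must end with `0`
E → no match
F → no match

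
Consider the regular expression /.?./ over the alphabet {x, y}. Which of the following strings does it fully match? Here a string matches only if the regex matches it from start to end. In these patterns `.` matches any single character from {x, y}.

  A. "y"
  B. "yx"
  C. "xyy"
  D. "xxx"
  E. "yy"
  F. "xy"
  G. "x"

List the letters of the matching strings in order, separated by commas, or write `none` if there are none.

A → match
B → match
C → no match
D → no match
E → match
F → match
G → match

A, B, E, F, G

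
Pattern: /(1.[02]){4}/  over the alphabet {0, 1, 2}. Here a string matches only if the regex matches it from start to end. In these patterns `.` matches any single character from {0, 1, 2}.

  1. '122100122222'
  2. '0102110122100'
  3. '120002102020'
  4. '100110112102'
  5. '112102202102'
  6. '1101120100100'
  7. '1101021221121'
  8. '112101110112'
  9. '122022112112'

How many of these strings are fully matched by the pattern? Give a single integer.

1

1 → no match
2 → no match — must start with '1'
3 → no match
4 → match
5 → no match
6 → no match
7 → no match
8 → no match
9 → no match
Total matched: 1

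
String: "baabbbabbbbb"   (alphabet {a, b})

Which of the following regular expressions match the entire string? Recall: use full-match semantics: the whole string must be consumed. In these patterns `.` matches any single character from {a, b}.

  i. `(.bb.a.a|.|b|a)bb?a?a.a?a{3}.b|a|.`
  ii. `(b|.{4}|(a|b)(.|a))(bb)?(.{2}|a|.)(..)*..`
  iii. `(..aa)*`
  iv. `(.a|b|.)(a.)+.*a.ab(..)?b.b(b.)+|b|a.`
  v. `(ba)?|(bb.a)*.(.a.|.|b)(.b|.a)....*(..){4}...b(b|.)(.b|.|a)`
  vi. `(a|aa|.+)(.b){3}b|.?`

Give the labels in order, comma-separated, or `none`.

i → no match
ii → match
iii → no match
iv → no match
v → no match
vi → no match

ii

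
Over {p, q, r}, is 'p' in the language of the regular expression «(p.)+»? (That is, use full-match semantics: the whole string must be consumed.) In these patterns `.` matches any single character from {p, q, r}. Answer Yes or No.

No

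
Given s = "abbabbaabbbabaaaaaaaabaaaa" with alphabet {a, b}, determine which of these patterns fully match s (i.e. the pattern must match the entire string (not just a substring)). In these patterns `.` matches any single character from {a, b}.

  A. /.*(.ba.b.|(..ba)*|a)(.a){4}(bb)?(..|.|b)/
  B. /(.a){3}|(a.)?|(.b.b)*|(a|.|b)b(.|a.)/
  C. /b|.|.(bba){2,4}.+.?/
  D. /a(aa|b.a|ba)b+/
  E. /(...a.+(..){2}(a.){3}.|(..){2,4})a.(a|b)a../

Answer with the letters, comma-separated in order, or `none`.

A, C, E

A → match
B → no match
C → match
D → no match — must end with "b"
E → match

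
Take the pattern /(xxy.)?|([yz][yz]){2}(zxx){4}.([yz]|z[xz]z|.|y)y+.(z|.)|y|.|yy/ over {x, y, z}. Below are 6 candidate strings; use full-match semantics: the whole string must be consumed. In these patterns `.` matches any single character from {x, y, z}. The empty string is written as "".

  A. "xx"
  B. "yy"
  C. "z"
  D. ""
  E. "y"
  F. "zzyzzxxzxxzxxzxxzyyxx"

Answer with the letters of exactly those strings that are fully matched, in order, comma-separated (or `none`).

B, C, D, E, F

A → no match
B → match
C → match
D → match
E → match
F → match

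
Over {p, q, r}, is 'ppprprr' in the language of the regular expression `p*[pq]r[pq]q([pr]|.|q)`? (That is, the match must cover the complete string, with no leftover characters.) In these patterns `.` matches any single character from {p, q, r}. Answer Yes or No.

No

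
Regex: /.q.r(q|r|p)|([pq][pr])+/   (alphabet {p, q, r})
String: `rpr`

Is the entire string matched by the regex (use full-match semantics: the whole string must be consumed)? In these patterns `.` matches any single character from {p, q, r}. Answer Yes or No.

No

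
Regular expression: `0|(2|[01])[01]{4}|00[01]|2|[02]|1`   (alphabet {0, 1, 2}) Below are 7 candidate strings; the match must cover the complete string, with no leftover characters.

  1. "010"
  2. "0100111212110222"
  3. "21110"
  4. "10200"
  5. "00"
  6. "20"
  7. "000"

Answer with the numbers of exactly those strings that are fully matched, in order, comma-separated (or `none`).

1 → no match
2 → no match
3 → match
4 → no match
5 → no match
6 → no match
7 → match

3, 7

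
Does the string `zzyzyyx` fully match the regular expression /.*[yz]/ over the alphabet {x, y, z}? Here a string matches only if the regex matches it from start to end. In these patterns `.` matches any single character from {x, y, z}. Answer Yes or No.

No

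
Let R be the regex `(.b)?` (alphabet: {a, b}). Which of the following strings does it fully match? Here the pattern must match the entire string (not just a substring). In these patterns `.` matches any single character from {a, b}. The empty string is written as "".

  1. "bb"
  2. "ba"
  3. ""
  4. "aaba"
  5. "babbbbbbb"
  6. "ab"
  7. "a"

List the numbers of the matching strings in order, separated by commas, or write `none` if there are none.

1 → match
2 → no match
3 → match
4 → no match
5 → no match
6 → match
7 → no match

1, 3, 6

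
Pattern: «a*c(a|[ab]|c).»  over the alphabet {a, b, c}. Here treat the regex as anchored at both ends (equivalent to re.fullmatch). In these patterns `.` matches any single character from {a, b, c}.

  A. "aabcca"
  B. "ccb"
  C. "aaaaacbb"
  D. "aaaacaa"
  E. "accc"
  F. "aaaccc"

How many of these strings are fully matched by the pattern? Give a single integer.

A → no match
B → match
C → match
D → match
E → match
F → match
Total matched: 5

5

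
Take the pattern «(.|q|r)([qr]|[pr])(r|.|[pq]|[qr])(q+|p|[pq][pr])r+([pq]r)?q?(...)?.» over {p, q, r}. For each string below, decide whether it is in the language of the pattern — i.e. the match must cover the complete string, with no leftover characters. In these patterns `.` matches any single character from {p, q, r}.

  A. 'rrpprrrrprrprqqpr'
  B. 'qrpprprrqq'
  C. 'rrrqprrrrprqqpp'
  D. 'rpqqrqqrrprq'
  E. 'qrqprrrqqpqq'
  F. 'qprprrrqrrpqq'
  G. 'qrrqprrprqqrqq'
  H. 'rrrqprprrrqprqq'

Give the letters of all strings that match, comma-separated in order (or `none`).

A → no match
B → no match
C → match
D → no match
E → match
F → match
G → match
H → no match

C, E, F, G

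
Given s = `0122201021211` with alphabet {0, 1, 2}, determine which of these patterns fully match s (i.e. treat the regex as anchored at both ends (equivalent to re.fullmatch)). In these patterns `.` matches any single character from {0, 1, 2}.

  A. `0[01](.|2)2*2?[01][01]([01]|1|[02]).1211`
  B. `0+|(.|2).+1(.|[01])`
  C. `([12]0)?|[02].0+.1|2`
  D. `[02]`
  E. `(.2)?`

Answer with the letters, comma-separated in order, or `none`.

A, B

A → match
B → match
C → no match
D → no match
E → no match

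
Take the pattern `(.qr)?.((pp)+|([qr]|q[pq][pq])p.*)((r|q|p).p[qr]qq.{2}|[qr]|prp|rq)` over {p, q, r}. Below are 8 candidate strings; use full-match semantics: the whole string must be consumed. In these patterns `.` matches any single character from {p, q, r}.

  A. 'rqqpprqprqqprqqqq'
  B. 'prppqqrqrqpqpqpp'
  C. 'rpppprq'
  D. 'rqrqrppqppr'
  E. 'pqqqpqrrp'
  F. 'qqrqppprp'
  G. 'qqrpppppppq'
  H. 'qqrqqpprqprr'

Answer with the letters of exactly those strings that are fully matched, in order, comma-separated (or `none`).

A → match
B → no match
C → match
D → match
E → no match
F → match
G → match
H → match

A, C, D, F, G, H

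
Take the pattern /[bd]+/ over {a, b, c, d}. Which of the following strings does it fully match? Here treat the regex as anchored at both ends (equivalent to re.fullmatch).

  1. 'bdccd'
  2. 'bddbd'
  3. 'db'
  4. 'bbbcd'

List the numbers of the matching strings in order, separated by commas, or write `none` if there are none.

1 → no match
2 → match
3 → match
4 → no match

2, 3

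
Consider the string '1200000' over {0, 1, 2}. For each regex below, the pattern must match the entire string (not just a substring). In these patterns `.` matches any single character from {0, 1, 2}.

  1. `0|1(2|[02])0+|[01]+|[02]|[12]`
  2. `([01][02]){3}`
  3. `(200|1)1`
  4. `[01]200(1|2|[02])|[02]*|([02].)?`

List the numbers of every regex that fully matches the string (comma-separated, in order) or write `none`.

1 → match
2 → no match
3 → no match — must end with '1'
4 → no match

1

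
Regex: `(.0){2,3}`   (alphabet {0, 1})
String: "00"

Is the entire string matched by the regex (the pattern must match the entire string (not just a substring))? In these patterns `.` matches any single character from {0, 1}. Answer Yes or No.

No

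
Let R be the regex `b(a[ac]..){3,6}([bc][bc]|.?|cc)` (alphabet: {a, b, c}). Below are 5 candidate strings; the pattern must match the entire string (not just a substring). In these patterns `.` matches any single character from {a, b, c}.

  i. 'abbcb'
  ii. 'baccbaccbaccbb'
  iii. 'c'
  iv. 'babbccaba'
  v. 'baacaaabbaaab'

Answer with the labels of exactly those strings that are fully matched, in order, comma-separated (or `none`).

ii, v

i → no match — must start with 'ba'
ii → match
iii → no match — must start with 'ba'
iv → no match
v → match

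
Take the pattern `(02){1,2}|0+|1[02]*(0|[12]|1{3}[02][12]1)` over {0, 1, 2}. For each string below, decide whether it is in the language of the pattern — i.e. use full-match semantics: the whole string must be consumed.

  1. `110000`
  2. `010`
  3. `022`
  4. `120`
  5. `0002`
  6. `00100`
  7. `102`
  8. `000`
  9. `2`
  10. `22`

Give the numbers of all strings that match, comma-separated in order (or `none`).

1 → no match
2 → no match
3 → no match
4 → match
5 → no match
6 → no match
7 → match
8 → match
9 → no match
10 → no match

4, 7, 8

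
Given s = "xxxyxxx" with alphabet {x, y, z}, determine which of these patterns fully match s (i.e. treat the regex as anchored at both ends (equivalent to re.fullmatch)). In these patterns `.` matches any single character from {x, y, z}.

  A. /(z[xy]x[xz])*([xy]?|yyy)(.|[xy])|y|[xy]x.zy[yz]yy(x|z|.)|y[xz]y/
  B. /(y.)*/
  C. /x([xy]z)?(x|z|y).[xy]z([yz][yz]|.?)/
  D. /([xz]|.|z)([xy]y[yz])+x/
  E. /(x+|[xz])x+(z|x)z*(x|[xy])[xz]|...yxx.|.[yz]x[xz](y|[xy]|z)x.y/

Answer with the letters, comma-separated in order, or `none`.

A → no match
B → no match
C → no match
D → no match
E → match

E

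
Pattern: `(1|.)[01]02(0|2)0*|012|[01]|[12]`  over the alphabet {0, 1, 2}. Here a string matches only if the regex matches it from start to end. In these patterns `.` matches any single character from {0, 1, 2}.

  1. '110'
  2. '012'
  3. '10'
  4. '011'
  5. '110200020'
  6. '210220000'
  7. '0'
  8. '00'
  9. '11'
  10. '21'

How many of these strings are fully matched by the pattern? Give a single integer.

1 → no match
2 → match
3 → no match
4 → no match
5 → no match
6 → match
7 → match
8 → no match
9 → no match
10 → no match
Total matched: 3

3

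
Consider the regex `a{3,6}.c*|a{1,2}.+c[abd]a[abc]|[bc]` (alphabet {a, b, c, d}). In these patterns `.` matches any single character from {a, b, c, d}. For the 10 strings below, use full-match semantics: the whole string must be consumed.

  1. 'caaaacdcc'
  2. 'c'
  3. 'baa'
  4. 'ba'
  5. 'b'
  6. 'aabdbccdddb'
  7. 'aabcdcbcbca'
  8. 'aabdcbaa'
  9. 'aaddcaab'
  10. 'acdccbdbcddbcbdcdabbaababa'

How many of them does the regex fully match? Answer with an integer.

1. 'caaaacdcc' → no match
2. 'c' → match
3. 'baa' → no match
4. 'ba' → no match
5. 'b' → match
6. 'aabdbccdddb' → no match
7. 'aabcdcbcbca' → no match
8. 'aabdcbaa' → match
9. 'aaddcaab' → match
10 → no match
Total matched: 4

4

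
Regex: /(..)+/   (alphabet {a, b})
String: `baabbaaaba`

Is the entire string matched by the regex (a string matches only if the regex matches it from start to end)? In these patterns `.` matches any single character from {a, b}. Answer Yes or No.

Yes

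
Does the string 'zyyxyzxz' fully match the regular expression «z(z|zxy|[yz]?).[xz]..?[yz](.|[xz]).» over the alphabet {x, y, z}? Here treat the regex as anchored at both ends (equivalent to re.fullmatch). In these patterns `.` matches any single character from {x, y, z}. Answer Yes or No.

Yes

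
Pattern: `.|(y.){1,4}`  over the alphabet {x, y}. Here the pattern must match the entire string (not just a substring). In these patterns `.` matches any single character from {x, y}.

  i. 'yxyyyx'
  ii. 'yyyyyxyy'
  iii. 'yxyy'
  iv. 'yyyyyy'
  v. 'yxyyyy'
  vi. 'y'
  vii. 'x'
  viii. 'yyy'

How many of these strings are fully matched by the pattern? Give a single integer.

7

i. 'yxyyyx' → match
ii. 'yyyyyxyy' → match
iii. 'yxyy' → match
iv. 'yyyyyy' → match
v. 'yxyyyy' → match
vi. 'y' → match
vii. 'x' → match
viii. 'yyy' → no match
Total matched: 7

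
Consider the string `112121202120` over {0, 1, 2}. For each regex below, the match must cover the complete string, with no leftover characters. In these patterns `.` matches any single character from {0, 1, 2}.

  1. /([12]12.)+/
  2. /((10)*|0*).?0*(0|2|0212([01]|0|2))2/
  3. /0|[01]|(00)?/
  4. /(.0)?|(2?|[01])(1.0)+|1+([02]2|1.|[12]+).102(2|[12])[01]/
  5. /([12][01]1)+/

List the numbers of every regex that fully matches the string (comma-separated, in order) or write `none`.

1 → match
2 → no match — must end with `2`
3 → no match
4 → no match
5 → no match — must end with `1`

1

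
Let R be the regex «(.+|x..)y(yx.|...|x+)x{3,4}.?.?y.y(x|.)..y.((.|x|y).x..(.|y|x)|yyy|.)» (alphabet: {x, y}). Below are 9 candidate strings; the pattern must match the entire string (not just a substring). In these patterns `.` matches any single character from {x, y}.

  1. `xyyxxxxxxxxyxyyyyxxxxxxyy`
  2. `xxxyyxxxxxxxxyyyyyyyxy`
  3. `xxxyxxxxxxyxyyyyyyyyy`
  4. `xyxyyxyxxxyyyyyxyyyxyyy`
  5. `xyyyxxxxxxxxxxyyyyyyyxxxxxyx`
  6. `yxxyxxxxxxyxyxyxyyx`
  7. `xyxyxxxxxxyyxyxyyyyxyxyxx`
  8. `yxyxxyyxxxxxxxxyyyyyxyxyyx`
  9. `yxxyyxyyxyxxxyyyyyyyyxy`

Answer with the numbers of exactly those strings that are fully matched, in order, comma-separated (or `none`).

2, 3, 4, 5, 6, 7, 8, 9

1 → no match
2 → match
3 → match
4 → match
5 → match
6 → match
7 → match
8 → match
9 → match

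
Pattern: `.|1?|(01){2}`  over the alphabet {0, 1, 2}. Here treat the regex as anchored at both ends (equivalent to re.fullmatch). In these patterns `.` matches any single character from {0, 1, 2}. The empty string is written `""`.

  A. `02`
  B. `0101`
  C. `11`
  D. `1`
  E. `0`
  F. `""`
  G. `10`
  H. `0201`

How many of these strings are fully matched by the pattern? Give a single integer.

4

A → no match
B → match
C → no match
D → match
E → match
F → match
G → no match
H → no match
Total matched: 4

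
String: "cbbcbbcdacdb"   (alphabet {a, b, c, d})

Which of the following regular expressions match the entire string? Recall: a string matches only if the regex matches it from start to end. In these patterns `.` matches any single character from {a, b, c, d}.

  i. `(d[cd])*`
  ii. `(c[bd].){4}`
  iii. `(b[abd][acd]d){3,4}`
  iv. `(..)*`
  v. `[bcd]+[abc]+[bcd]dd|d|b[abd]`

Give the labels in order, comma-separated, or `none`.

ii, iv

i → no match
ii → match
iii → no match — must start with "b"
iv → match
v → no match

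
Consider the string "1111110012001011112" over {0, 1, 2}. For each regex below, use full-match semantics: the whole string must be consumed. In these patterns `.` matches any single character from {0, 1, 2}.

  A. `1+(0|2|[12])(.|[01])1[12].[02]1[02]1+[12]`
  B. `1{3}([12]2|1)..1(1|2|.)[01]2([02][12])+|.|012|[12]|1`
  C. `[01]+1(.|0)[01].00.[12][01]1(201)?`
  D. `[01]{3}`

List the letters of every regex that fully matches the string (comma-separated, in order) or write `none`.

A → match
B → no match
C → no match
D → no match

A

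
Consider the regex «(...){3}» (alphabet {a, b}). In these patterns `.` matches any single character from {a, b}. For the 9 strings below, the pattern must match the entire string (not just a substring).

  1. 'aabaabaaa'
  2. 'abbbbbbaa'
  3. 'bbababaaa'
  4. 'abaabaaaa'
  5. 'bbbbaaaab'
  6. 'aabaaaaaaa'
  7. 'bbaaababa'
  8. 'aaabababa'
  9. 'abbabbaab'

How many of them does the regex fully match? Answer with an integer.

8

1. 'aabaabaaa' → match
2. 'abbbbbbaa' → match
3. 'bbababaaa' → match
4. 'abaabaaaa' → match
5. 'bbbbaaaab' → match
6. 'aabaaaaaaa' → no match
7. 'bbaaababa' → match
8. 'aaabababa' → match
9. 'abbabbaab' → match
Total matched: 8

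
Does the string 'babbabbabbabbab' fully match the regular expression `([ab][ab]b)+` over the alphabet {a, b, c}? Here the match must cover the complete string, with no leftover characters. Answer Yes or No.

Yes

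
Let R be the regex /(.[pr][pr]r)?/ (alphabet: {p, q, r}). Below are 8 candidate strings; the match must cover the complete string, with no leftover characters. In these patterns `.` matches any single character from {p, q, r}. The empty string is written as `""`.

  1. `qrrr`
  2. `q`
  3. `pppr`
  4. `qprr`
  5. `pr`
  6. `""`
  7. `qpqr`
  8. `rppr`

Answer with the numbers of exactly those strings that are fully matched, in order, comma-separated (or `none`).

1, 3, 4, 6, 8

1. `qrrr` → match
2. `q` → no match
3. `pppr` → match
4. `qprr` → match
5. `pr` → no match
6. `""` → match
7. `qpqr` → no match
8. `rppr` → match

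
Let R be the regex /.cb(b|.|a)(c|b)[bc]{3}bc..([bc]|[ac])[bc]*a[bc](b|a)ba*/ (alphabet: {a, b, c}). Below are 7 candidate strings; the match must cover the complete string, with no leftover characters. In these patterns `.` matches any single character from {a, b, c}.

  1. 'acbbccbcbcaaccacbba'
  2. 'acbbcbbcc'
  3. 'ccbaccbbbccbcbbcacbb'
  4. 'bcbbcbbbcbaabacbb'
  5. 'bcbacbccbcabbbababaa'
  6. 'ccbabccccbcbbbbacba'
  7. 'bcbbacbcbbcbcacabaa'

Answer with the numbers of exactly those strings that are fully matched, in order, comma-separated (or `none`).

1, 3, 5

1 → match
2. 'acbbcbbcc' → no match
3 → match
4 → no match
5 → match
6 → no match
7 → no match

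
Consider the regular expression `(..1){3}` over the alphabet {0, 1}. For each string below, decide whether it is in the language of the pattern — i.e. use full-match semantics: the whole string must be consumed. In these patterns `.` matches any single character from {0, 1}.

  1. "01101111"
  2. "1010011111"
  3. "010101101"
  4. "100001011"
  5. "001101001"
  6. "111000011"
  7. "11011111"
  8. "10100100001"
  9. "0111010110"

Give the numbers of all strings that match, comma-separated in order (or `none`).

5

1 → no match
2 → no match
3 → no match
4 → no match
5 → match
6 → no match
7 → no match
8 → no match
9 → no match — must end with "1"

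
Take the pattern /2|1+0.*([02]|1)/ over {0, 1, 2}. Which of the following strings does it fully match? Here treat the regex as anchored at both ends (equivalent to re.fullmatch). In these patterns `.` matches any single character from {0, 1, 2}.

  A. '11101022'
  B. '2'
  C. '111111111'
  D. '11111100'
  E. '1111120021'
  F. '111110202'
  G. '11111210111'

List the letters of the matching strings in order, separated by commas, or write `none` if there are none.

A, B, D, F

A → match
B → match
C → no match
D → match
E → no match
F → match
G → no match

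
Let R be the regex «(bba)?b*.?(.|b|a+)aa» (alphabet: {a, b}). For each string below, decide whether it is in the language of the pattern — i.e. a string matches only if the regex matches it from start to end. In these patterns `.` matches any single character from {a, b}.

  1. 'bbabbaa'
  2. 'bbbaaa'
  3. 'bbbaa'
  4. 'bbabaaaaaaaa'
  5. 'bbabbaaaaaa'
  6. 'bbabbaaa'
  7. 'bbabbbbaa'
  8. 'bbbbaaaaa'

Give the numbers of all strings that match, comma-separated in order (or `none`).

1. 'bbabbaa' → match
2. 'bbbaaa' → match
3. 'bbbaa' → match
4. 'bbabaaaaaaaa' → match
5. 'bbabbaaaaaa' → match
6. 'bbabbaaa' → match
7. 'bbabbbbaa' → match
8. 'bbbbaaaaa' → match

1, 2, 3, 4, 5, 6, 7, 8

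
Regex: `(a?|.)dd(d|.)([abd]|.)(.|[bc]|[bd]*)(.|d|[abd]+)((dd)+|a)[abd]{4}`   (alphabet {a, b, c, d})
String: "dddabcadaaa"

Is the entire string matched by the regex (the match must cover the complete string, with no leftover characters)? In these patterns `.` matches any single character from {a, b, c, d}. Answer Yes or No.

Yes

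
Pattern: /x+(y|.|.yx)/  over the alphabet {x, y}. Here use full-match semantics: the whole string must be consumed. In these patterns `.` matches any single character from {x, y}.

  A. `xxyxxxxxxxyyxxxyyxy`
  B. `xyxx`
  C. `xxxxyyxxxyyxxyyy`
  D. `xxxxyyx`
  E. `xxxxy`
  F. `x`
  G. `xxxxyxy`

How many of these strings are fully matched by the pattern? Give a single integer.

A → no match
B. `xyxx` → no match
C → no match
D. `xxxxyyx` → match
E. `xxxxy` → match
F. `x` → no match
G. `xxxxyxy` → no match
Total matched: 2

2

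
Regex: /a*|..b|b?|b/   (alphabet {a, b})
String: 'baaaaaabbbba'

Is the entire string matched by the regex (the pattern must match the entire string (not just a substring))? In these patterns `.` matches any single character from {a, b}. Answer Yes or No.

No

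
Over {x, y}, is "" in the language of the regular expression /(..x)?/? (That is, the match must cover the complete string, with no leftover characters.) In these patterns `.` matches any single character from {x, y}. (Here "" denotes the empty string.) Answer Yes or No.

Yes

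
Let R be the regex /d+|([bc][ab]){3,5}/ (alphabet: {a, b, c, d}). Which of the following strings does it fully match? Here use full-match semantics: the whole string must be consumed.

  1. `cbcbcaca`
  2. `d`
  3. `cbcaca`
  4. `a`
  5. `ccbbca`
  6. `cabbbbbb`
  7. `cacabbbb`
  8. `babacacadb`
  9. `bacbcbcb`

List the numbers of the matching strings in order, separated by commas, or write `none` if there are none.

1, 2, 3, 6, 7, 9

1 → match
2 → match
3 → match
4 → no match
5 → no match
6 → match
7 → match
8 → no match
9 → match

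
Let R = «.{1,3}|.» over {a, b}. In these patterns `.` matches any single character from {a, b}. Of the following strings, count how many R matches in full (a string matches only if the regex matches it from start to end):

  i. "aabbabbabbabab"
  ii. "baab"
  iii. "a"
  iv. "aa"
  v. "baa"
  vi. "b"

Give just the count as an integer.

i → no match
ii → no match
iii → match
iv → match
v → match
vi → match
Total matched: 4

4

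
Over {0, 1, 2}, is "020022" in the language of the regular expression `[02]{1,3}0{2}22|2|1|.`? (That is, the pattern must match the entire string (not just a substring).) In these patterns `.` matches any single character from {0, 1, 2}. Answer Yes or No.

Yes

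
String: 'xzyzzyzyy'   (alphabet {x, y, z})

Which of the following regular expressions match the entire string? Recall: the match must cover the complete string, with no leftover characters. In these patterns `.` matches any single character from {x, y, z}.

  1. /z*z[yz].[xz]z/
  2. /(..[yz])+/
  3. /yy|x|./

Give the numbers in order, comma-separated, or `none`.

1 → no match — must end with 'z'
2 → match
3 → no match

2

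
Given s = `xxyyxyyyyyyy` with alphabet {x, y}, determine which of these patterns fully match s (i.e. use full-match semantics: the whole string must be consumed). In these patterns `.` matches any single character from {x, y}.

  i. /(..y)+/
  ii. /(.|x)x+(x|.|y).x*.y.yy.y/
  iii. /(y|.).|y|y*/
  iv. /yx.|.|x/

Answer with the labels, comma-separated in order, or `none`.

i → match
ii → match
iii → no match
iv → no match

i, ii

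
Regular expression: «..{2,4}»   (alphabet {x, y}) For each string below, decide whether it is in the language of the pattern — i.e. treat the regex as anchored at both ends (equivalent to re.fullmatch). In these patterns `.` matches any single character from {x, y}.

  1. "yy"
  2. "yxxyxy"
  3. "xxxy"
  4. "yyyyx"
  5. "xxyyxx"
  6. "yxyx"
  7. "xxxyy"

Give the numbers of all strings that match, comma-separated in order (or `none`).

3, 4, 6, 7

1. "yy" → no match
2. "yxxyxy" → no match
3. "xxxy" → match
4. "yyyyx" → match
5. "xxyyxx" → no match
6. "yxyx" → match
7. "xxxyy" → match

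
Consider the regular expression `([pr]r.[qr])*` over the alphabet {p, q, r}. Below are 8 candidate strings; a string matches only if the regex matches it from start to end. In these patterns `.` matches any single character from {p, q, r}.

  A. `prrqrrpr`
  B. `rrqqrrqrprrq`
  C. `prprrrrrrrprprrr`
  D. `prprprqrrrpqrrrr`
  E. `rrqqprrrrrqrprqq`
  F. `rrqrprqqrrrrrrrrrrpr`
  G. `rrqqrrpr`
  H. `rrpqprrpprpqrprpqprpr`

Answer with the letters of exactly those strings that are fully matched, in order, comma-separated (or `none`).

A, B, C, D, E, F, G

A → match
B → match
C → match
D → match
E → match
F → match
G → match
H → no match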